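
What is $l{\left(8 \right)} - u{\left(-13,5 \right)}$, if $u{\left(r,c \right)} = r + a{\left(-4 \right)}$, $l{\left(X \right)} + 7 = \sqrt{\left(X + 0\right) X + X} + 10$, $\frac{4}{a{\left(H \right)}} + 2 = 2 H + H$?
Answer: $\frac{114}{7} + 6 \sqrt{2} \approx 24.771$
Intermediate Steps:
$a{\left(H \right)} = \frac{4}{-2 + 3 H}$ ($a{\left(H \right)} = \frac{4}{-2 + \left(2 H + H\right)} = \frac{4}{-2 + 3 H}$)
$l{\left(X \right)} = 3 + \sqrt{X + X^{2}}$ ($l{\left(X \right)} = -7 + \left(\sqrt{\left(X + 0\right) X + X} + 10\right) = -7 + \left(\sqrt{X X + X} + 10\right) = -7 + \left(\sqrt{X^{2} + X} + 10\right) = -7 + \left(\sqrt{X + X^{2}} + 10\right) = -7 + \left(10 + \sqrt{X + X^{2}}\right) = 3 + \sqrt{X + X^{2}}$)
$u{\left(r,c \right)} = - \frac{2}{7} + r$ ($u{\left(r,c \right)} = r + \frac{4}{-2 + 3 \left(-4\right)} = r + \frac{4}{-2 - 12} = r + \frac{4}{-14} = r + 4 \left(- \frac{1}{14}\right) = r - \frac{2}{7} = - \frac{2}{7} + r$)
$l{\left(8 \right)} - u{\left(-13,5 \right)} = \left(3 + \sqrt{8 \left(1 + 8\right)}\right) - \left(- \frac{2}{7} - 13\right) = \left(3 + \sqrt{8 \cdot 9}\right) - - \frac{93}{7} = \left(3 + \sqrt{72}\right) + \frac{93}{7} = \left(3 + 6 \sqrt{2}\right) + \frac{93}{7} = \frac{114}{7} + 6 \sqrt{2}$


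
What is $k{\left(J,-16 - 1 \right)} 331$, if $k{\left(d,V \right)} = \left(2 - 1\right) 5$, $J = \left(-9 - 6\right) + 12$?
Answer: $1655$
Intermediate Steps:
$J = -3$ ($J = -15 + 12 = -3$)
$k{\left(d,V \right)} = 5$ ($k{\left(d,V \right)} = 1 \cdot 5 = 5$)
$k{\left(J,-16 - 1 \right)} 331 = 5 \cdot 331 = 1655$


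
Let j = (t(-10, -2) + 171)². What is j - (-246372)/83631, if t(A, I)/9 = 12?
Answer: 2170055681/27877 ≈ 77844.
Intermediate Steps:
t(A, I) = 108 (t(A, I) = 9*12 = 108)
j = 77841 (j = (108 + 171)² = 279² = 77841)
j - (-246372)/83631 = 77841 - (-246372)/83631 = 77841 - 1*(-82124/27877) = 77841 + 82124/27877 = 2170055681/27877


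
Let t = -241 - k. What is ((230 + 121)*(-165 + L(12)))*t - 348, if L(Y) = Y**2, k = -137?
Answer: 766236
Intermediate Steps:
t = -104 (t = -241 - 1*(-137) = -241 + 137 = -104)
((230 + 121)*(-165 + L(12)))*t - 348 = ((230 + 121)*(-165 + 12**2))*(-104) - 348 = (351*(-165 + 144))*(-104) - 348 = (351*(-21))*(-104) - 348 = -7371*(-104) - 348 = 766584 - 348 = 766236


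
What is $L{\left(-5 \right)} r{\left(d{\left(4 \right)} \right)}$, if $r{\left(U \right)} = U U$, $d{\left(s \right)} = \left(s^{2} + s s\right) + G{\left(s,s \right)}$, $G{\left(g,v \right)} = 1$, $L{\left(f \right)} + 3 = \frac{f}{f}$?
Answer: $-2178$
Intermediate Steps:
$L{\left(f \right)} = -2$ ($L{\left(f \right)} = -3 + \frac{f}{f} = -3 + 1 = -2$)
$d{\left(s \right)} = 1 + 2 s^{2}$ ($d{\left(s \right)} = \left(s^{2} + s s\right) + 1 = \left(s^{2} + s^{2}\right) + 1 = 2 s^{2} + 1 = 1 + 2 s^{2}$)
$r{\left(U \right)} = U^{2}$
$L{\left(-5 \right)} r{\left(d{\left(4 \right)} \right)} = - 2 \left(1 + 2 \cdot 4^{2}\right)^{2} = - 2 \left(1 + 2 \cdot 16\right)^{2} = - 2 \left(1 + 32\right)^{2} = - 2 \cdot 33^{2} = \left(-2\right) 1089 = -2178$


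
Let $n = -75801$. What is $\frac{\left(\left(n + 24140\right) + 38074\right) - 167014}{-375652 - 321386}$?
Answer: $\frac{180601}{697038} \approx 0.2591$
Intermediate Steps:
$\frac{\left(\left(n + 24140\right) + 38074\right) - 167014}{-375652 - 321386} = \frac{\left(\left(-75801 + 24140\right) + 38074\right) - 167014}{-375652 - 321386} = \frac{\left(-51661 + 38074\right) - 167014}{-697038} = \left(-13587 - 167014\right) \left(- \frac{1}{697038}\right) = \left(-180601\right) \left(- \frac{1}{697038}\right) = \frac{180601}{697038}$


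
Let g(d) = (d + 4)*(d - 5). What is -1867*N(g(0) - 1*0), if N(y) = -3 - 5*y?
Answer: -181099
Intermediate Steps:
g(d) = (-5 + d)*(4 + d) (g(d) = (4 + d)*(-5 + d) = (-5 + d)*(4 + d))
-1867*N(g(0) - 1*0) = -1867*(-3 - 5*((-20 + 0**2 - 1*0) - 1*0)) = -1867*(-3 - 5*((-20 + 0 + 0) + 0)) = -1867*(-3 - 5*(-20 + 0)) = -1867*(-3 - 5*(-20)) = -1867*(-3 + 100) = -1867*97 = -181099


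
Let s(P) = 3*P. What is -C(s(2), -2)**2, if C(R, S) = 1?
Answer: -1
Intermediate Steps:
-C(s(2), -2)**2 = -1*1**2 = -1*1 = -1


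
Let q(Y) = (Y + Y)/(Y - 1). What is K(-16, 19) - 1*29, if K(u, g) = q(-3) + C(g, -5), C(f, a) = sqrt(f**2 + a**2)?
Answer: -55/2 + sqrt(386) ≈ -7.8531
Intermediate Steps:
q(Y) = 2*Y/(-1 + Y) (q(Y) = (2*Y)/(-1 + Y) = 2*Y/(-1 + Y))
C(f, a) = sqrt(a**2 + f**2)
K(u, g) = 3/2 + sqrt(25 + g**2) (K(u, g) = 2*(-3)/(-1 - 3) + sqrt((-5)**2 + g**2) = 2*(-3)/(-4) + sqrt(25 + g**2) = 2*(-3)*(-1/4) + sqrt(25 + g**2) = 3/2 + sqrt(25 + g**2))
K(-16, 19) - 1*29 = (3/2 + sqrt(25 + 19**2)) - 1*29 = (3/2 + sqrt(25 + 361)) - 29 = (3/2 + sqrt(386)) - 29 = -55/2 + sqrt(386)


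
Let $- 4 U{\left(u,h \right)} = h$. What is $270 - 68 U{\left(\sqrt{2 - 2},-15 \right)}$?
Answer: $15$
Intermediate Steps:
$U{\left(u,h \right)} = - \frac{h}{4}$
$270 - 68 U{\left(\sqrt{2 - 2},-15 \right)} = 270 - 68 \left(\left(- \frac{1}{4}\right) \left(-15\right)\right) = 270 - 255 = 15$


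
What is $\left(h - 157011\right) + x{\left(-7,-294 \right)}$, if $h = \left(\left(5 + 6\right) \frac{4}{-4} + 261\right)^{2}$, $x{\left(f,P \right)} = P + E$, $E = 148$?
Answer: $-94657$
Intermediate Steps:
$x{\left(f,P \right)} = 148 + P$ ($x{\left(f,P \right)} = P + 148 = 148 + P$)
$h = 62500$ ($h = \left(11 \cdot 4 \left(- \frac{1}{4}\right) + 261\right)^{2} = \left(11 \left(-1\right) + 261\right)^{2} = \left(-11 + 261\right)^{2} = 250^{2} = 62500$)
$\left(h - 157011\right) + x{\left(-7,-294 \right)} = \left(62500 - 157011\right) + \left(148 - 294\right) = -94511 - 146 = -94657$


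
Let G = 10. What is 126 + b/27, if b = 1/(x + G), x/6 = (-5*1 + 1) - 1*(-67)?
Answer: 1319977/10476 ≈ 126.00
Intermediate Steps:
x = 378 (x = 6*((-5*1 + 1) - 1*(-67)) = 6*((-5 + 1) + 67) = 6*(-4 + 67) = 6*63 = 378)
b = 1/388 (b = 1/(378 + 10) = 1/388 ≈ 0.0025773)
126 + b/27 = 126 + (1/388)/27 = 126 + (1/27)*(1/388) = 126 + 1/10476 = 1319977/10476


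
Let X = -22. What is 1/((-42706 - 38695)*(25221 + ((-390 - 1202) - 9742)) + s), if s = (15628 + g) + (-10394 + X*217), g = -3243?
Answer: -1/1130418470 ≈ -8.8463e-10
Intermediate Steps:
s = -2783 (s = (15628 - 3243) + (-10394 - 22*217) = 12385 + (-10394 - 4774) = 12385 - 15168 = -2783)
1/((-42706 - 38695)*(25221 + ((-390 - 1202) - 9742)) + s) = 1/((-42706 - 38695)*(25221 + ((-390 - 1202) - 9742)) - 2783) = 1/(-81401*(25221 + (-1592 - 9742)) - 2783) = 1/(-81401*(25221 - 11334) - 2783) = 1/(-81401*13887 - 2783) = 1/(-1130415687 - 2783) = 1/(-1130418470) = -1/1130418470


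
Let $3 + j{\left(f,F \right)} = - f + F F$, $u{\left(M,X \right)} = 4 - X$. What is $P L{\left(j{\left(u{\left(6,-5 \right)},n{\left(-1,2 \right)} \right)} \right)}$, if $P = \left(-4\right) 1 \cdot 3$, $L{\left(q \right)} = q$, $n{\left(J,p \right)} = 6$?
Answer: $-288$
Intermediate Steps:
$j{\left(f,F \right)} = -3 + F^{2} - f$ ($j{\left(f,F \right)} = -3 + \left(- f + F F\right) = -3 + \left(- f + F^{2}\right) = -3 + \left(F^{2} - f\right) = -3 + F^{2} - f$)
$P = -12$ ($P = \left(-4\right) 3 = -12$)
$P L{\left(j{\left(u{\left(6,-5 \right)},n{\left(-1,2 \right)} \right)} \right)} = - 12 \left(-3 + 6^{2} - \left(4 - -5\right)\right) = - 12 \left(-3 + 36 - \left(4 + 5\right)\right) = - 12 \left(-3 + 36 - 9\right) = \left(-12\right) 24 = -288$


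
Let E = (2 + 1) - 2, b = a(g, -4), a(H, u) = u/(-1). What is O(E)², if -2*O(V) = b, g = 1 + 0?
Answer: 4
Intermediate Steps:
g = 1
a(H, u) = -u (a(H, u) = u*(-1) = -u)
b = 4 (b = -1*(-4) = 4)
E = 1 (E = 3 - 2 = 1)
O(V) = -2 (O(V) = -½*4 = -2)
O(E)² = (-2)² = 4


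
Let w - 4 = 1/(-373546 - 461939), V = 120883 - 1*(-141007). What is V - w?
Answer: 218801824711/835485 ≈ 2.6189e+5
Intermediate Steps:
V = 261890 (V = 120883 + 141007 = 261890)
w = 3341939/835485 (w = 4 + 1/(-373546 - 461939) = 4 + 1/(-835485) = 4 - 1/835485 = 3341939/835485 ≈ 4.0000)
V - w = 261890 - 1*3341939/835485 = 261890 - 3341939/835485 = 218801824711/835485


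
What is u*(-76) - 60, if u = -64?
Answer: 4804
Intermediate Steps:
u*(-76) - 60 = -64*(-76) - 60 = 4864 - 60 = 4804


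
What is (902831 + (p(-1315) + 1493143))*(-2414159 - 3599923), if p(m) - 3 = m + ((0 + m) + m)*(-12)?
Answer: -14591498058204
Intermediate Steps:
p(m) = 3 - 23*m (p(m) = 3 + (m + ((0 + m) + m)*(-12)) = 3 + (m + (m + m)*(-12)) = 3 + (m + (2*m)*(-12)) = 3 + (m - 24*m) = 3 - 23*m)
(902831 + (p(-1315) + 1493143))*(-2414159 - 3599923) = (902831 + ((3 - 23*(-1315)) + 1493143))*(-2414159 - 3599923) = (902831 + ((3 + 30245) + 1493143))*(-6014082) = (902831 + (30248 + 1493143))*(-6014082) = (902831 + 1523391)*(-6014082) = 2426222*(-6014082) = -14591498058204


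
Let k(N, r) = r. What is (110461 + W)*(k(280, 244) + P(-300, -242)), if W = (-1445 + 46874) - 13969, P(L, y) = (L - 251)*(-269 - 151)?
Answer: 32877986544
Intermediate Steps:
P(L, y) = 105420 - 420*L (P(L, y) = (-251 + L)*(-420) = 105420 - 420*L)
W = 31460 (W = 45429 - 13969 = 31460)
(110461 + W)*(k(280, 244) + P(-300, -242)) = (110461 + 31460)*(244 + (105420 - 420*(-300))) = 141921*(244 + (105420 + 126000)) = 141921*(244 + 231420) = 141921*231664 = 32877986544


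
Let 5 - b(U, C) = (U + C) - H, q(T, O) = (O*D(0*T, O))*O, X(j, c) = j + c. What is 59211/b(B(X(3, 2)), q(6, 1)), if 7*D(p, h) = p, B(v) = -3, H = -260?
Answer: -6579/28 ≈ -234.96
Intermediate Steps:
X(j, c) = c + j
D(p, h) = p/7
q(T, O) = 0 (q(T, O) = (O*((0*T)/7))*O = (O*((1/7)*0))*O = (O*0)*O = 0*O = 0)
b(U, C) = -255 - C - U (b(U, C) = 5 - ((U + C) - 1*(-260)) = 5 - ((C + U) + 260) = 5 - (260 + C + U) = 5 + (-260 - C - U) = -255 - C - U)
59211/b(B(X(3, 2)), q(6, 1)) = 59211/(-255 - 1*0 - 1*(-3)) = 59211/(-255 + 0 + 3) = 59211/(-252) = 59211*(-1/252) = -6579/28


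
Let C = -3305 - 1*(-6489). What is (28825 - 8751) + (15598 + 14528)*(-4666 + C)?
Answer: -44626658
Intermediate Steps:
C = 3184 (C = -3305 + 6489 = 3184)
(28825 - 8751) + (15598 + 14528)*(-4666 + C) = (28825 - 8751) + (15598 + 14528)*(-4666 + 3184) = 20074 + 30126*(-1482) = 20074 - 44646732 = -44626658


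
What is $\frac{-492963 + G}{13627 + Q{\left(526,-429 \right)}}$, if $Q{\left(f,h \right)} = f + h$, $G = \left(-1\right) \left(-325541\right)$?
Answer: $- \frac{83711}{6862} \approx -12.199$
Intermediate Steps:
$G = 325541$
$\frac{-492963 + G}{13627 + Q{\left(526,-429 \right)}} = \frac{-492963 + 325541}{13627 + \left(526 - 429\right)} = - \frac{167422}{13627 + 97} = - \frac{167422}{13724} = \left(-167422\right) \frac{1}{13724} = - \frac{83711}{6862}$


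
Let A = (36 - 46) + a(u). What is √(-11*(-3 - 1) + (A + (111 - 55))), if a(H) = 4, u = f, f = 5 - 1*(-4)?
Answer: √94 ≈ 9.6954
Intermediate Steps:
f = 9 (f = 5 + 4 = 9)
u = 9
A = -6 (A = (36 - 46) + 4 = -10 + 4 = -6)
√(-11*(-3 - 1) + (A + (111 - 55))) = √(-11*(-3 - 1) + (-6 + (111 - 55))) = √(-11*(-4) + (-6 + 56)) = √(44 + 50) = √94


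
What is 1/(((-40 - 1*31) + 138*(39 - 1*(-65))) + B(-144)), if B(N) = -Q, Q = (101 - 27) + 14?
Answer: 1/14193 ≈ 7.0457e-5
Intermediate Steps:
Q = 88 (Q = 74 + 14 = 88)
B(N) = -88 (B(N) = -1*88 = -88)
1/(((-40 - 1*31) + 138*(39 - 1*(-65))) + B(-144)) = 1/(((-40 - 1*31) + 138*(39 - 1*(-65))) - 88) = 1/(((-40 - 31) + 138*(39 + 65)) - 88) = 1/((-71 + 138*104) - 88) = 1/((-71 + 14352) - 88) = 1/(14281 - 88) = 1/14193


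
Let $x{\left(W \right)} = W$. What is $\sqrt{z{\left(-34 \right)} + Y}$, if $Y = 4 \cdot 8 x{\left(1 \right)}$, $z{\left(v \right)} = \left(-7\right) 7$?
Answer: $i \sqrt{17} \approx 4.1231 i$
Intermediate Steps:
$z{\left(v \right)} = -49$
$Y = 32$ ($Y = 4 \cdot 8 \cdot 1 = 4 \cdot 8 = 32$)
$\sqrt{z{\left(-34 \right)} + Y} = \sqrt{-49 + 32} = \sqrt{-17} = i \sqrt{17}$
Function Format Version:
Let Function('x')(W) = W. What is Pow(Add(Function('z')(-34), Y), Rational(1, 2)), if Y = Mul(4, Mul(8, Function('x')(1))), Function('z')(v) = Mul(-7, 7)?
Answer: Mul(I, Pow(17, Rational(1, 2))) ≈ Mul(4.1231, I)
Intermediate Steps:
Function('z')(v) = -49
Y = 32 (Y = Mul(4, Mul(8, 1)) = Mul(4, 8) = 32)
Pow(Add(Function('z')(-34), Y), Rational(1, 2)) = Pow(Add(-49, 32), Rational(1, 2)) = Pow(-17, Rational(1, 2)) = Mul(I, Pow(17, Rational(1, 2)))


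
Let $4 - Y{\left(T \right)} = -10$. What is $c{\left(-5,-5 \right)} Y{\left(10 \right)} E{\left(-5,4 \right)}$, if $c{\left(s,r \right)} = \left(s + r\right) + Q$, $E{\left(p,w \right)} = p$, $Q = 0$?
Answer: $700$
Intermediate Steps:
$Y{\left(T \right)} = 14$ ($Y{\left(T \right)} = 4 - -10 = 4 + 10 = 14$)
$c{\left(s,r \right)} = r + s$ ($c{\left(s,r \right)} = \left(s + r\right) + 0 = \left(r + s\right) + 0 = r + s$)
$c{\left(-5,-5 \right)} Y{\left(10 \right)} E{\left(-5,4 \right)} = \left(-5 - 5\right) 14 \left(-5\right) = \left(-10\right) 14 \left(-5\right) = \left(-140\right) \left(-5\right) = 700$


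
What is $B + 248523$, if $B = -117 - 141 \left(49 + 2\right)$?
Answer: $241215$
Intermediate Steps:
$B = -7308$ ($B = -117 - 7191 = -7308$)
$B + 248523 = -7308 + 248523 = 241215$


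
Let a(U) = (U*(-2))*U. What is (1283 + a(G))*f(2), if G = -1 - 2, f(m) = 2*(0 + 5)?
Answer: 12650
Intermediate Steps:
f(m) = 10 (f(m) = 2*5 = 10)
G = -3
a(U) = -2*U**2 (a(U) = (-2*U)*U = -2*U**2)
(1283 + a(G))*f(2) = (1283 - 2*(-3)**2)*10 = (1283 - 2*9)*10 = (1283 - 18)*10 = 1265*10 = 12650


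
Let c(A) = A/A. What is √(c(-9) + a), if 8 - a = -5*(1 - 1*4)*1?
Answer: I*√6 ≈ 2.4495*I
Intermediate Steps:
c(A) = 1
a = -7 (a = 8 - (-5*(1 - 1*4)) = 8 - (-5*(1 - 4)) = 8 - (-5*(-3)) = 8 - 15 = -7)
√(c(-9) + a) = √(1 - 7) = √(-6) = I*√6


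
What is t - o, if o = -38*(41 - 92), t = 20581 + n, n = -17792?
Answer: 851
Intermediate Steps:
t = 2789 (t = 20581 - 17792 = 2789)
o = 1938 (o = -38*(-51) = 1938)
t - o = 2789 - 1*1938 = 2789 - 1938 = 851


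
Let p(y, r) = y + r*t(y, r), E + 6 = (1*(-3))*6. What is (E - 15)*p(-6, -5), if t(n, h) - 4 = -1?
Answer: 819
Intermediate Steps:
E = -24 (E = -6 + (1*(-3))*6 = -6 - 3*6 = -6 - 18 = -24)
t(n, h) = 3 (t(n, h) = 4 - 1 = 3)
p(y, r) = y + 3*r (p(y, r) = y + r*3 = y + 3*r)
(E - 15)*p(-6, -5) = (-24 - 15)*(-6 + 3*(-5)) = -39*(-6 - 15) = -39*(-21) = 819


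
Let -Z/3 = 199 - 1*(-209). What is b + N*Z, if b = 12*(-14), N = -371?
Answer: 453936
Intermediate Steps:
b = -168
Z = -1224 (Z = -3*(199 - 1*(-209)) = -3*(199 + 209) = -3*408 = -1224)
b + N*Z = -168 - 371*(-1224) = -168 + 454104 = 453936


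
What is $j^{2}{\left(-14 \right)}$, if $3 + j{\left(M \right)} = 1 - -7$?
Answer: $25$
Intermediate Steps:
$j{\left(M \right)} = 5$ ($j{\left(M \right)} = -3 + \left(1 - -7\right) = -3 + \left(1 + 7\right) = -3 + 8 = 5$)
$j^{2}{\left(-14 \right)} = 5^{2} = 25$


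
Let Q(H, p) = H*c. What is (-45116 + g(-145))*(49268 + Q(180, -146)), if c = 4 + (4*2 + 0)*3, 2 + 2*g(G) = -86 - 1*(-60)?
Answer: -2450920040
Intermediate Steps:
g(G) = -14 (g(G) = -1 + (-86 - 1*(-60))/2 = -1 + (-86 + 60)/2 = -1 + (½)*(-26) = -1 - 13 = -14)
c = 28 (c = 4 + (8 + 0)*3 = 4 + 8*3 = 4 + 24 = 28)
Q(H, p) = 28*H (Q(H, p) = H*28 = 28*H)
(-45116 + g(-145))*(49268 + Q(180, -146)) = (-45116 - 14)*(49268 + 28*180) = -45130*(49268 + 5040) = -45130*54308 = -2450920040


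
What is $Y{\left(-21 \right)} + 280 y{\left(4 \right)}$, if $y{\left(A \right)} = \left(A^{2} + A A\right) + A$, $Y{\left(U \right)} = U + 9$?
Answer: $10068$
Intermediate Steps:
$Y{\left(U \right)} = 9 + U$
$y{\left(A \right)} = A + 2 A^{2}$ ($y{\left(A \right)} = \left(A^{2} + A^{2}\right) + A = 2 A^{2} + A = A + 2 A^{2}$)
$Y{\left(-21 \right)} + 280 y{\left(4 \right)} = \left(9 - 21\right) + 280 \cdot 4 \left(1 + 2 \cdot 4\right) = -12 + 280 \cdot 4 \left(1 + 8\right) = -12 + 280 \cdot 4 \cdot 9 = -12 + 280 \cdot 36 = -12 + 10080 = 10068$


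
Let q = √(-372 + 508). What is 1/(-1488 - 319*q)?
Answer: 186/1453169 - 319*√34/5812676 ≈ -0.00019201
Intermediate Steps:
q = 2*√34 (q = √136 = 2*√34 ≈ 11.662)
1/(-1488 - 319*q) = 1/(-1488 - 638*√34)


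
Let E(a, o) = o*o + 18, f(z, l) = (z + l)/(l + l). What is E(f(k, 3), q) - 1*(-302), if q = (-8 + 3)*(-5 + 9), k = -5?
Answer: 720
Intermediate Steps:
q = -20 (q = -5*4 = -20)
f(z, l) = (l + z)/(2*l) (f(z, l) = (l + z)/((2*l)) = (l + z)*(1/(2*l)) = (l + z)/(2*l))
E(a, o) = 18 + o² (E(a, o) = o² + 18 = 18 + o²)
E(f(k, 3), q) - 1*(-302) = (18 + (-20)²) - 1*(-302) = (18 + 400) + 302 = 418 + 302 = 720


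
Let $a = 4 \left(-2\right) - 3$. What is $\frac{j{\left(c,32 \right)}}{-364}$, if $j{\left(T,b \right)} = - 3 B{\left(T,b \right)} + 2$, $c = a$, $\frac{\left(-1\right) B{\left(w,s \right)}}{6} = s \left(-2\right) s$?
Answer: $\frac{2633}{26} \approx 101.27$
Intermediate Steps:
$B{\left(w,s \right)} = 12 s^{2}$ ($B{\left(w,s \right)} = - 6 s \left(-2\right) s = - 6 - 2 s s = - 6 \left(- 2 s^{2}\right) = 12 s^{2}$)
$a = -11$ ($a = -8 - 3 = -11$)
$c = -11$
$j{\left(T,b \right)} = 2 - 36 b^{2}$ ($j{\left(T,b \right)} = - 3 \cdot 12 b^{2} + 2 = - 36 b^{2} + 2 = 2 - 36 b^{2}$)
$\frac{j{\left(c,32 \right)}}{-364} = \frac{2 - 36 \cdot 32^{2}}{-364} = \left(2 - 36864\right) \left(- \frac{1}{364}\right) = \left(-36862\right) \left(- \frac{1}{364}\right) = \frac{2633}{26}$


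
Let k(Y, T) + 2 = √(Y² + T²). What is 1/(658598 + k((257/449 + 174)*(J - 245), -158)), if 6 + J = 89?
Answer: 33193403049/21820731123212834 - 449*√40311351246370/43641462246425668 ≈ 1.4559e-6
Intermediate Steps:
J = 83 (J = -6 + 89 = 83)
k(Y, T) = -2 + √(T² + Y²) (k(Y, T) = -2 + √(Y² + T²) = -2 + √(T² + Y²))
1/(658598 + k((257/449 + 174)*(J - 245), -158)) = 1/(658598 + (-2 + √((-158)² + ((257/449 + 174)*(83 - 245))²))) = 1/(658598 + (-2 + √(24964 + ((257*(1/449) + 174)*(-162))²))) = 1/(658598 + (-2 + √(24964 + ((257/449 + 174)*(-162))²))) = 1/(658598 + (-2 + √(24964 + ((78383/449)*(-162))²))) = 1/(658598 + (-2 + √(24964 + (-12698046/449)²))) = 1/(658598 + (-2 + √(24964 + 161240372218116/201601))) = 1/(658598 + (-2 + √(161245404985480/201601))) = 1/(658598 + (-2 + 2*√40311351246370/449)) = 1/(658596 + 2*√40311351246370/449)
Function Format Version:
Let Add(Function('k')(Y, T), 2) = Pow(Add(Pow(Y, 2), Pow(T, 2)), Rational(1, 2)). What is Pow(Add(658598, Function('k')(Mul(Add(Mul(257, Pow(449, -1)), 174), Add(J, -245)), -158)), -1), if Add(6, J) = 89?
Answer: Add(Rational(33193403049, 21820731123212834), Mul(Rational(-449, 43641462246425668), Pow(40311351246370, Rational(1, 2)))) ≈ 1.4559e-6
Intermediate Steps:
J = 83 (J = Add(-6, 89) = 83)
Function('k')(Y, T) = Add(-2, Pow(Add(Pow(T, 2), Pow(Y, 2)), Rational(1, 2))) (Function('k')(Y, T) = Add(-2, Pow(Add(Pow(Y, 2), Pow(T, 2)), Rational(1, 2))) = Add(-2, Pow(Add(Pow(T, 2), Pow(Y, 2)), Rational(1, 2))))
Pow(Add(658598, Function('k')(Mul(Add(Mul(257, Pow(449, -1)), 174), Add(J, -245)), -158)), -1) = Pow(Add(658598, Add(-2, Pow(Add(Pow(-158, 2), Pow(Mul(Add(Mul(257, Pow(449, -1)), 174), Add(83, -245)), 2)), Rational(1, 2)))), -1) = Pow(Add(658598, Add(-2, Pow(Add(24964, Pow(Mul(Add(Mul(257, Rational(1, 449)), 174), -162), 2)), Rational(1, 2)))), -1) = Pow(Add(658598, Add(-2, Pow(Add(24964, Pow(Mul(Add(Rational(257, 449), 174), -162), 2)), Rational(1, 2)))), -1) = Pow(Add(658598, Add(-2, Pow(Add(24964, Pow(Mul(Rational(78383, 449), -162), 2)), Rational(1, 2)))), -1) = Pow(Add(658598, Add(-2, Pow(Add(24964, Pow(Rational(-12698046, 449), 2)), Rational(1, 2)))), -1) = Pow(Add(658598, Add(-2, Pow(Add(24964, Rational(161240372218116, 201601)), Rational(1, 2)))), -1) = Pow(Add(658598, Add(-2, Pow(Rational(161245404985480, 201601), Rational(1, 2)))), -1) = Pow(Add(658598, Add(-2, Mul(Rational(2, 449), Pow(40311351246370, Rational(1, 2))))), -1) = Pow(Add(658596, Mul(Rational(2, 449), Pow(40311351246370, Rational(1, 2)))), -1)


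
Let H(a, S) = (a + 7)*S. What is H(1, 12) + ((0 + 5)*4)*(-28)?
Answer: -464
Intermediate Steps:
H(a, S) = S*(7 + a) (H(a, S) = (7 + a)*S = S*(7 + a))
H(1, 12) + ((0 + 5)*4)*(-28) = 12*(7 + 1) + ((0 + 5)*4)*(-28) = 12*8 + (5*4)*(-28) = 96 + 20*(-28) = 96 - 560 = -464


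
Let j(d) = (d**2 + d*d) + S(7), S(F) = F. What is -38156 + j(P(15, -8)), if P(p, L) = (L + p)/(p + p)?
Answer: -17167001/450 ≈ -38149.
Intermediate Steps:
P(p, L) = (L + p)/(2*p) (P(p, L) = (L + p)/((2*p)) = (L + p)*(1/(2*p)) = (L + p)/(2*p))
j(d) = 7 + 2*d**2 (j(d) = (d**2 + d*d) + 7 = (d**2 + d**2) + 7 = 2*d**2 + 7 = 7 + 2*d**2)
-38156 + j(P(15, -8)) = -38156 + (7 + 2*((1/2)*(-8 + 15)/15)**2) = -38156 + (7 + 2*((1/2)*(1/15)*7)**2) = -38156 + (7 + 2*(7/30)**2) = -38156 + (7 + 2*(49/900)) = -38156 + (7 + 49/450) = -38156 + 3199/450 = -17167001/450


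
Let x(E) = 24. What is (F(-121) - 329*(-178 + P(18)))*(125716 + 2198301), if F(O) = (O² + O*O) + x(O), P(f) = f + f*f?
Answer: -57287019050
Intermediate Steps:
P(f) = f + f²
F(O) = 24 + 2*O² (F(O) = (O² + O*O) + 24 = (O² + O²) + 24 = 2*O² + 24 = 24 + 2*O²)
(F(-121) - 329*(-178 + P(18)))*(125716 + 2198301) = ((24 + 2*(-121)²) - 329*(-178 + 18*(1 + 18)))*(125716 + 2198301) = ((24 + 2*14641) - 329*(-178 + 18*19))*2324017 = ((24 + 29282) - 329*(-178 + 342))*2324017 = (29306 - 329*164)*2324017 = (29306 - 53956)*2324017 = -24650*2324017 = -57287019050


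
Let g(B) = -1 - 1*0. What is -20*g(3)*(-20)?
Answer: -400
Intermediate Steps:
g(B) = -1 (g(B) = -1 + 0 = -1)
-20*g(3)*(-20) = -20*(-1)*(-20) = 20*(-20) = -400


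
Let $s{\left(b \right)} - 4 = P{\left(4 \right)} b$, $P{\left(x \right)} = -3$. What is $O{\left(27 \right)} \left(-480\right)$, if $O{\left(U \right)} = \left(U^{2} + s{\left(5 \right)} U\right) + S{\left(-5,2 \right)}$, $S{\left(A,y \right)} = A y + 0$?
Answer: $-202560$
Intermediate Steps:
$S{\left(A,y \right)} = A y$
$s{\left(b \right)} = 4 - 3 b$
$O{\left(U \right)} = -10 + U^{2} - 11 U$ ($O{\left(U \right)} = \left(U^{2} + \left(4 - 15\right) U\right) - 10 = \left(U^{2} - 11 U\right) - 10 = -10 + U^{2} - 11 U$)
$O{\left(27 \right)} \left(-480\right) = \left(-10 + 27^{2} - 297\right) \left(-480\right) = \left(-10 + 729 - 297\right) \left(-480\right) = 422 \left(-480\right) = -202560$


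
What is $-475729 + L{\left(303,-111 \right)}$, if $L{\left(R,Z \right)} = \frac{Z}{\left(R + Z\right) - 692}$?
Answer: $- \frac{237864389}{500} \approx -4.7573 \cdot 10^{5}$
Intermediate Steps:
$L{\left(R,Z \right)} = \frac{Z}{-692 + R + Z}$
$-475729 + L{\left(303,-111 \right)} = -475729 - \frac{111}{-692 + 303 - 111} = -475729 - \frac{111}{-500} = -475729 - - \frac{111}{500} = -475729 + \frac{111}{500} = - \frac{237864389}{500}$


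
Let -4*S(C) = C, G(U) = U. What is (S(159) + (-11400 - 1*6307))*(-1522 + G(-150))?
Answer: 29672566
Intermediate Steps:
S(C) = -C/4
(S(159) + (-11400 - 1*6307))*(-1522 + G(-150)) = (-¼*159 + (-11400 - 1*6307))*(-1522 - 150) = (-159/4 + (-11400 - 6307))*(-1672) = (-159/4 - 17707)*(-1672) = -70987/4*(-1672) = 29672566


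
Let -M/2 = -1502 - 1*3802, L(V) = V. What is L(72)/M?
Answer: 3/442 ≈ 0.0067873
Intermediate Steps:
M = 10608 (M = -2*(-1502 - 1*3802) = -2*(-1502 - 3802) = -2*(-5304) = 10608)
L(72)/M = 72/10608 = 72*(1/10608) = 3/442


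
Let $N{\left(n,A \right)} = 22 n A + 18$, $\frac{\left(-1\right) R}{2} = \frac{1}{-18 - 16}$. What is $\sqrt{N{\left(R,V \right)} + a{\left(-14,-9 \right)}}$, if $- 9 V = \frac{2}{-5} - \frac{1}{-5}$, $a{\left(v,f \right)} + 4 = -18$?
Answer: $\frac{7 i \sqrt{5270}}{255} \approx 1.9928 i$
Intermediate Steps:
$R = \frac{1}{17}$ ($R = - \frac{2}{-18 - 16} = - \frac{2}{-34} = \left(-2\right) \left(- \frac{1}{34}\right) = \frac{1}{17} \approx 0.058824$)
$a{\left(v,f \right)} = -22$ ($a{\left(v,f \right)} = -4 - 18 = -22$)
$V = \frac{1}{45}$ ($V = - \frac{\frac{2}{-5} - \frac{1}{-5}}{9} = - \frac{2 \left(- \frac{1}{5}\right) - - \frac{1}{5}}{9} = - \frac{- \frac{2}{5} + \frac{1}{5}}{9} = \left(- \frac{1}{9}\right) \left(- \frac{1}{5}\right) = \frac{1}{45} \approx 0.022222$)
$N{\left(n,A \right)} = 18 + 22 A n$ ($N{\left(n,A \right)} = 22 A n + 18 = 18 + 22 A n$)
$\sqrt{N{\left(R,V \right)} + a{\left(-14,-9 \right)}} = \sqrt{\left(18 + 22 \cdot \frac{1}{45} \cdot \frac{1}{17}\right) - 22} = \sqrt{\left(18 + \frac{22}{765}\right) - 22} = \sqrt{\frac{13792}{765} - 22} = \sqrt{- \frac{3038}{765}} = \frac{7 i \sqrt{5270}}{255}$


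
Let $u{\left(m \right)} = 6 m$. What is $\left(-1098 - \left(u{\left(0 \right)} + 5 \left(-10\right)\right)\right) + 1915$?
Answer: $867$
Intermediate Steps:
$\left(-1098 - \left(u{\left(0 \right)} + 5 \left(-10\right)\right)\right) + 1915 = \left(-1098 - \left(6 \cdot 0 + 5 \left(-10\right)\right)\right) + 1915 = \left(-1098 - \left(0 - 50\right)\right) + 1915 = \left(-1098 - -50\right) + 1915 = \left(-1098 + 50\right) + 1915 = -1048 + 1915 = 867$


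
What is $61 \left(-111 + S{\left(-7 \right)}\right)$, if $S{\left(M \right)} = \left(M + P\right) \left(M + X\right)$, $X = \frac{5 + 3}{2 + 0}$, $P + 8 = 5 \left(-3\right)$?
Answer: $-1281$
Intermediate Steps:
$P = -23$ ($P = -8 + 5 \left(-3\right) = -8 - 15 = -23$)
$X = 4$ ($X = \frac{8}{2} = 8 \cdot \frac{1}{2} = 4$)
$S{\left(M \right)} = \left(-23 + M\right) \left(4 + M\right)$ ($S{\left(M \right)} = \left(M - 23\right) \left(M + 4\right) = \left(-23 + M\right) \left(4 + M\right)$)
$61 \left(-111 + S{\left(-7 \right)}\right) = 61 \left(-111 - \left(-41 - 49\right)\right) = 61 \left(-111 + \left(-92 + 49 + 133\right)\right) = 61 \left(-111 + 90\right) = 61 \left(-21\right) = -1281$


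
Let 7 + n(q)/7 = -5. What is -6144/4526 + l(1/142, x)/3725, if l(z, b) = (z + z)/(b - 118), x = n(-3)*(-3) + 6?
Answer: -113745405737/83790969500 ≈ -1.3575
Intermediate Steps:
n(q) = -84 (n(q) = -49 + 7*(-5) = -49 - 35 = -84)
x = 258 (x = -84*(-3) + 6 = 252 + 6 = 258)
l(z, b) = 2*z/(-118 + b) (l(z, b) = (2*z)/(-118 + b) = 2*z/(-118 + b))
-6144/4526 + l(1/142, x)/3725 = -6144/4526 + (2/(142*(-118 + 258)))/3725 = -6144*1/4526 + (2*(1/142)/140)*(1/3725) = -3072/2263 + (2*(1/142)*(1/140))*(1/3725) = -3072/2263 + (1/9940)*(1/3725) = -3072/2263 + 1/37026500 = -113745405737/83790969500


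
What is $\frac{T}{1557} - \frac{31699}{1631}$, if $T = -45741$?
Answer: $- \frac{41319638}{846489} \approx -48.813$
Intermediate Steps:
$\frac{T}{1557} - \frac{31699}{1631} = - \frac{45741}{1557} - \frac{31699}{1631} = \left(-45741\right) \frac{1}{1557} - \frac{31699}{1631} = - \frac{15247}{519} - \frac{31699}{1631} = - \frac{41319638}{846489}$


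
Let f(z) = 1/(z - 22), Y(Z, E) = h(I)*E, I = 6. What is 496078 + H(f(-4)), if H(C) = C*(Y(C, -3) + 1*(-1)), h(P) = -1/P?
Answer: 25796057/52 ≈ 4.9608e+5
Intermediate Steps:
Y(Z, E) = -E/6 (Y(Z, E) = (-1/6)*E = (-1*1/6)*E = -E/6)
f(z) = 1/(-22 + z)
H(C) = -C/2 (H(C) = C*(-1/6*(-3) + 1*(-1)) = C*(1/2 - 1) = C*(-1/2) = -C/2)
496078 + H(f(-4)) = 496078 - 1/(2*(-22 - 4)) = 496078 - 1/2/(-26) = 496078 - 1/2*(-1/26) = 496078 + 1/52 = 25796057/52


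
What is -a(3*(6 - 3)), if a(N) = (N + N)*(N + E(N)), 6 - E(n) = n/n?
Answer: -252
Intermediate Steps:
E(n) = 5 (E(n) = 6 - n/n = 6 - 1*1 = 6 - 1 = 5)
a(N) = 2*N*(5 + N) (a(N) = (N + N)*(N + 5) = (2*N)*(5 + N) = 2*N*(5 + N))
-a(3*(6 - 3)) = -2*3*(6 - 3)*(5 + 3*(6 - 3)) = -2*3*3*(5 + 3*3) = -2*9*(5 + 9) = -2*9*14 = -1*252 = -252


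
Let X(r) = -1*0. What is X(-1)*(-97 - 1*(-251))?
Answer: 0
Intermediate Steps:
X(r) = 0
X(-1)*(-97 - 1*(-251)) = 0*(-97 - 1*(-251)) = 0*(-97 + 251) = 0*154 = 0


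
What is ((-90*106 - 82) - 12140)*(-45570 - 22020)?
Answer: 1470893580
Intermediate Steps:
((-90*106 - 82) - 12140)*(-45570 - 22020) = ((-9540 - 82) - 12140)*(-67590) = (-9622 - 12140)*(-67590) = -21762*(-67590) = 1470893580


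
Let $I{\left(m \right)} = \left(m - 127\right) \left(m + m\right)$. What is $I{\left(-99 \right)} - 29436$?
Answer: $15312$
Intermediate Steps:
$I{\left(m \right)} = 2 m \left(-127 + m\right)$ ($I{\left(m \right)} = \left(-127 + m\right) 2 m = 2 m \left(-127 + m\right)$)
$I{\left(-99 \right)} - 29436 = 2 \left(-99\right) \left(-127 - 99\right) - 29436 = 2 \left(-99\right) \left(-226\right) - 29436 = 44748 - 29436 = 15312$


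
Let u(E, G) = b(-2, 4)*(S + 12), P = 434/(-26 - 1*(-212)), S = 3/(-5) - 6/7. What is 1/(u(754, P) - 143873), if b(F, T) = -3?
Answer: -35/5036662 ≈ -6.9490e-6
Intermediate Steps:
S = -51/35 (S = 3*(-1/5) - 6*1/7 = -3/5 - 6/7 = -51/35 ≈ -1.4571)
P = 7/3 (P = 434/(-26 + 212) = 434/186 = 434*(1/186) = 7/3 ≈ 2.3333)
u(E, G) = -1107/35 (u(E, G) = -3*(-51/35 + 12) = -3*369/35 = -1107/35)
1/(u(754, P) - 143873) = 1/(-1107/35 - 143873) = 1/(-5036662/35) = -35/5036662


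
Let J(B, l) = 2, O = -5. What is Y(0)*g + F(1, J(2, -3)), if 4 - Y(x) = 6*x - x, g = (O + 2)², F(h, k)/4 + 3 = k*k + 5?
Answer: 60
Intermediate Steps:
F(h, k) = 8 + 4*k² (F(h, k) = -12 + 4*(k*k + 5) = -12 + 4*(k² + 5) = -12 + 4*(5 + k²) = -12 + (20 + 4*k²) = 8 + 4*k²)
g = 9 (g = (-5 + 2)² = (-3)² = 9)
Y(x) = 4 - 5*x (Y(x) = 4 - (6*x - x) = 4 - 5*x)
Y(0)*g + F(1, J(2, -3)) = (4 - 5*0)*9 + (8 + 4*2²) = (4 + 0)*9 + (8 + 4*4) = 4*9 + (8 + 16) = 36 + 24 = 60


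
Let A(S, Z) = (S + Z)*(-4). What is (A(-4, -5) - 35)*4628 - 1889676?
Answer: -1885048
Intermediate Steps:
A(S, Z) = -4*S - 4*Z
(A(-4, -5) - 35)*4628 - 1889676 = ((-4*(-4) - 4*(-5)) - 35)*4628 - 1889676 = ((16 + 20) - 35)*4628 - 1889676 = (36 - 35)*4628 - 1889676 = 1*4628 - 1889676 = 4628 - 1889676 = -1885048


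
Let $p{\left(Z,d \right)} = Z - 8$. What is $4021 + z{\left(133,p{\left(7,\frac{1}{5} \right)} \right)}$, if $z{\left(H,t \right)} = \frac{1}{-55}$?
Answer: $\frac{221154}{55} \approx 4021.0$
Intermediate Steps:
$p{\left(Z,d \right)} = -8 + Z$ ($p{\left(Z,d \right)} = Z - 8 = -8 + Z$)
$z{\left(H,t \right)} = - \frac{1}{55}$
$4021 + z{\left(133,p{\left(7,\frac{1}{5} \right)} \right)} = 4021 - \frac{1}{55} = \frac{221154}{55}$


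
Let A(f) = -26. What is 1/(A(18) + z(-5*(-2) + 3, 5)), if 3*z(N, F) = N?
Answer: -3/65 ≈ -0.046154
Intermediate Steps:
z(N, F) = N/3
1/(A(18) + z(-5*(-2) + 3, 5)) = 1/(-26 + (-5*(-2) + 3)/3) = 1/(-26 + (10 + 3)/3) = 1/(-26 + (⅓)*13) = 1/(-26 + 13/3) = 1/(-65/3) = -3/65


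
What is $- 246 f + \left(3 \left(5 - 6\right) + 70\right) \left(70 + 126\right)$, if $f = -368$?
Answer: $103660$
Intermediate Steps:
$- 246 f + \left(3 \left(5 - 6\right) + 70\right) \left(70 + 126\right) = \left(-246\right) \left(-368\right) + \left(3 \left(5 - 6\right) + 70\right) \left(70 + 126\right) = 90528 + \left(3 \left(-1\right) + 70\right) 196 = 90528 + \left(-3 + 70\right) 196 = 90528 + 67 \cdot 196 = 90528 + 13132 = 103660$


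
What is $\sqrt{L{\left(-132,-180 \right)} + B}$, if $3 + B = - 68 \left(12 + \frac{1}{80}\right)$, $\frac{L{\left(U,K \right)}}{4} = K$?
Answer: $\frac{i \sqrt{153985}}{10} \approx 39.241 i$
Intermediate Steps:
$L{\left(U,K \right)} = 4 K$
$B = - \frac{16397}{20}$ ($B = -3 - 68 \left(12 + \frac{1}{80}\right) = -3 - \frac{16337}{20} = - \frac{16397}{20} \approx -819.85$)
$\sqrt{L{\left(-132,-180 \right)} + B} = \sqrt{4 \left(-180\right) - \frac{16397}{20}} = \sqrt{-720 - \frac{16397}{20}} = \sqrt{- \frac{30797}{20}} = \frac{i \sqrt{153985}}{10}$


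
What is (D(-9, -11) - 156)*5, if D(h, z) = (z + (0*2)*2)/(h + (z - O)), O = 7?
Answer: -21005/27 ≈ -777.96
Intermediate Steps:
D(h, z) = z/(-7 + h + z) (D(h, z) = (z + (0*2)*2)/(h + (z - 1*7)) = (z + 0*2)/(h + (z - 7)) = (z + 0)/(h + (-7 + z)) = z/(-7 + h + z))
(D(-9, -11) - 156)*5 = (-11/(-7 - 9 - 11) - 156)*5 = (-11/(-27) - 156)*5 = (-11*(-1/27) - 156)*5 = (11/27 - 156)*5 = -4201/27*5 = -21005/27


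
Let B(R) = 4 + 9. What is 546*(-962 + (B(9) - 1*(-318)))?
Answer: -344526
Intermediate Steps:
B(R) = 13
546*(-962 + (B(9) - 1*(-318))) = 546*(-962 + (13 - 1*(-318))) = 546*(-962 + (13 + 318)) = 546*(-962 + 331) = 546*(-631) = -344526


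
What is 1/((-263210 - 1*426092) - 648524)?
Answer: -1/1337826 ≈ -7.4748e-7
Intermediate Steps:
1/((-263210 - 1*426092) - 648524) = 1/((-263210 - 426092) - 648524) = 1/(-689302 - 648524) = 1/(-1337826) = -1/1337826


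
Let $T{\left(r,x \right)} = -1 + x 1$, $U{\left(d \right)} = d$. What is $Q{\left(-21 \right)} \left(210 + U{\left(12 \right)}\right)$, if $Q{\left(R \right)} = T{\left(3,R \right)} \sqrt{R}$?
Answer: $- 4884 i \sqrt{21} \approx - 22381.0 i$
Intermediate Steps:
$T{\left(r,x \right)} = -1 + x$
$Q{\left(R \right)} = \sqrt{R} \left(-1 + R\right)$ ($Q{\left(R \right)} = \left(-1 + R\right) \sqrt{R} = \sqrt{R} \left(-1 + R\right)$)
$Q{\left(-21 \right)} \left(210 + U{\left(12 \right)}\right) = \sqrt{-21} \left(-1 - 21\right) \left(210 + 12\right) = i \sqrt{21} \left(-22\right) 222 = - 22 i \sqrt{21} \cdot 222 = - 4884 i \sqrt{21}$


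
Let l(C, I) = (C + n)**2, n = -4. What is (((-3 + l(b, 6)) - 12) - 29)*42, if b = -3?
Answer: 210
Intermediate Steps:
l(C, I) = (-4 + C)**2 (l(C, I) = (C - 4)**2 = (-4 + C)**2)
(((-3 + l(b, 6)) - 12) - 29)*42 = (((-3 + (-4 - 3)**2) - 12) - 29)*42 = (((-3 + (-7)**2) - 12) - 29)*42 = (((-3 + 49) - 12) - 29)*42 = ((46 - 12) - 29)*42 = (34 - 29)*42 = 5*42 = 210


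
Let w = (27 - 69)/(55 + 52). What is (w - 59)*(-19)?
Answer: 120745/107 ≈ 1128.5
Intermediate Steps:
w = -42/107 ≈ -0.39252
(w - 59)*(-19) = (-42/107 - 59)*(-19) = -6355/107*(-19) = 120745/107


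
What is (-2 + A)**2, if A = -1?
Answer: 9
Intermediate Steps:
(-2 + A)**2 = (-2 - 1)**2 = (-3)**2 = 9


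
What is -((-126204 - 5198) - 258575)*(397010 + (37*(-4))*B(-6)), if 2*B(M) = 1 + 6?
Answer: 154622760684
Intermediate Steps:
B(M) = 7/2 (B(M) = (1 + 6)/2 = (1/2)*7 = 7/2)
-((-126204 - 5198) - 258575)*(397010 + (37*(-4))*B(-6)) = -((-126204 - 5198) - 258575)*(397010 + (37*(-4))*(7/2)) = -(-131402 - 258575)*(397010 - 148*7/2) = -(-389977)*(397010 - 518) = -(-389977)*396492 = -1*(-154622760684) = 154622760684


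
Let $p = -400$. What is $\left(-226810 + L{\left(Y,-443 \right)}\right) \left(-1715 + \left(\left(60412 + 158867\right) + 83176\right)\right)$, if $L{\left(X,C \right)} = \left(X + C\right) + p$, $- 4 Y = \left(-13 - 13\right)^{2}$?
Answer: $-68515188280$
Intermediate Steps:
$Y = -169$ ($Y = - \frac{\left(-13 - 13\right)^{2}}{4} = - \frac{\left(-26\right)^{2}}{4} = \left(- \frac{1}{4}\right) 676 = -169$)
$L{\left(X,C \right)} = -400 + C + X$ ($L{\left(X,C \right)} = \left(X + C\right) - 400 = \left(C + X\right) - 400 = -400 + C + X$)
$\left(-226810 + L{\left(Y,-443 \right)}\right) \left(-1715 + \left(\left(60412 + 158867\right) + 83176\right)\right) = \left(-226810 - 1012\right) \left(-1715 + \left(\left(60412 + 158867\right) + 83176\right)\right) = \left(-226810 - 1012\right) \left(-1715 + \left(219279 + 83176\right)\right) = - 227822 \left(-1715 + 302455\right) = \left(-227822\right) 300740 = -68515188280$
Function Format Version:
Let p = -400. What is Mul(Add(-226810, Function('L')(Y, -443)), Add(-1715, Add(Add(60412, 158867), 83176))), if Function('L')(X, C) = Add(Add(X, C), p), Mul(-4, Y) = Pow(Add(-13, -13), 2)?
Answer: -68515188280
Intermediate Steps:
Y = -169 (Y = Mul(Rational(-1, 4), Pow(Add(-13, -13), 2)) = Mul(Rational(-1, 4), Pow(-26, 2)) = Mul(Rational(-1, 4), 676) = -169)
Function('L')(X, C) = Add(-400, C, X) (Function('L')(X, C) = Add(Add(X, C), -400) = Add(Add(C, X), -400) = Add(-400, C, X))
Mul(Add(-226810, Function('L')(Y, -443)), Add(-1715, Add(Add(60412, 158867), 83176))) = Mul(Add(-226810, Add(-400, -443, -169)), Add(-1715, Add(Add(60412, 158867), 83176))) = Mul(Add(-226810, -1012), Add(-1715, Add(219279, 83176))) = Mul(-227822, Add(-1715, 302455)) = Mul(-227822, 300740) = -68515188280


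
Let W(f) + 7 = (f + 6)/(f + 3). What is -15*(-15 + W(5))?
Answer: 2475/8 ≈ 309.38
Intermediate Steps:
W(f) = -7 + (6 + f)/(3 + f) (W(f) = -7 + (f + 6)/(f + 3) = -7 + (6 + f)/(3 + f))
-15*(-15 + W(5)) = -15*(-15 + 3*(-5 - 2*5)/(3 + 5)) = -15*(-15 + 3*(-5 - 10)/8) = -15*(-15 + 3*(⅛)*(-15)) = -15*(-15 - 45/8) = -15*(-165/8) = 2475/8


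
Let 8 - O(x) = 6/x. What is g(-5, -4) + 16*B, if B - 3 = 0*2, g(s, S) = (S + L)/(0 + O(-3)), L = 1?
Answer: 477/10 ≈ 47.700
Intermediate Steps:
O(x) = 8 - 6/x
g(s, S) = ⅒ + S/10 (g(s, S) = (S + 1)/(0 + (8 - 6/(-3))) = (1 + S)/(0 + (8 - 6*(-⅓))) = (1 + S)/(0 + (8 + 2)) = (1 + S)/(0 + 10) = (1 + S)/10 = (1 + S)*(⅒) = ⅒ + S/10)
B = 3 (B = 3 + 0*2 = 3 + 0 = 3)
g(-5, -4) + 16*B = (⅒ + (⅒)*(-4)) + 16*3 = (⅒ - ⅖) + 48 = -3/10 + 48 = 477/10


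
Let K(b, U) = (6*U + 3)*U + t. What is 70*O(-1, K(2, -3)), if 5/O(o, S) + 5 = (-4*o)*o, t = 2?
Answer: -350/9 ≈ -38.889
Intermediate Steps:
K(b, U) = 2 + U*(3 + 6*U) (K(b, U) = (6*U + 3)*U + 2 = (3 + 6*U)*U + 2 = U*(3 + 6*U) + 2 = 2 + U*(3 + 6*U))
O(o, S) = 5/(-5 - 4*o²) (O(o, S) = 5/(-5 + (-4*o)*o) = 5/(-5 - 4*o²))
70*O(-1, K(2, -3)) = 70*(-5/(5 + 4*(-1)²)) = 70*(-5/(5 + 4*1)) = 70*(-5/(5 + 4)) = 70*(-5/9) = -350/9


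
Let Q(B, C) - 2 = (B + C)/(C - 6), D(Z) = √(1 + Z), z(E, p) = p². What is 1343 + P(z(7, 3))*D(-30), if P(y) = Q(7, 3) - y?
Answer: 1343 - 31*I*√29/3 ≈ 1343.0 - 55.647*I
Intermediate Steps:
Q(B, C) = 2 + (B + C)/(-6 + C) (Q(B, C) = 2 + (B + C)/(C - 6) = 2 + (B + C)/(-6 + C))
P(y) = -4/3 - y (P(y) = (-12 + 7 + 3*3)/(-6 + 3) - y = (-12 + 7 + 9)/(-3) - y = -⅓*4 - y = -4/3 - y)
1343 + P(z(7, 3))*D(-30) = 1343 + (-4/3 - 1*3²)*√(1 - 30) = 1343 + (-4/3 - 1*9)*√(-29) = 1343 + (-4/3 - 9)*(I*√29) = 1343 - 31*I*√29/3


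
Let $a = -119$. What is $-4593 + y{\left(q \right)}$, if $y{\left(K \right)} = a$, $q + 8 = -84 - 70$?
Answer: $-4712$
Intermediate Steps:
$q = -162$ ($q = -8 - 154 = -162$)
$y{\left(K \right)} = -119$
$-4593 + y{\left(q \right)} = -4593 - 119 = -4712$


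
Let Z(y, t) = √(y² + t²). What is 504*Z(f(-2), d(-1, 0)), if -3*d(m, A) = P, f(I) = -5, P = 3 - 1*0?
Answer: 504*√26 ≈ 2569.9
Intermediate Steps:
P = 3 (P = 3 + 0 = 3)
d(m, A) = -1 (d(m, A) = -⅓*3 = -1)
Z(y, t) = √(t² + y²)
504*Z(f(-2), d(-1, 0)) = 504*√((-1)² + (-5)²) = 504*√(1 + 25) = 504*√26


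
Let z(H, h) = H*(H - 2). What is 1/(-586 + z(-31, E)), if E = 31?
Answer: 1/437 ≈ 0.0022883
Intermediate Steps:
z(H, h) = H*(-2 + H)
1/(-586 + z(-31, E)) = 1/(-586 - 31*(-2 - 31)) = 1/(-586 - 31*(-33)) = 1/(-586 + 1023) = 1/437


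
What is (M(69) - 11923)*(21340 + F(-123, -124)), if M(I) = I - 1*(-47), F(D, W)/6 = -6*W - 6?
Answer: -304242776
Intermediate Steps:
F(D, W) = -36 - 36*W (F(D, W) = 6*(-6*W - 6) = 6*(-6 - 6*W) = -36 - 36*W)
M(I) = 47 + I (M(I) = I + 47 = 47 + I)
(M(69) - 11923)*(21340 + F(-123, -124)) = ((47 + 69) - 11923)*(21340 + (-36 - 36*(-124))) = (116 - 11923)*(21340 + (-36 + 4464)) = -11807*(21340 + 4428) = -11807*25768 = -304242776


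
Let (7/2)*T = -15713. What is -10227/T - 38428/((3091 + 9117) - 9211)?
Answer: -993086095/94183722 ≈ -10.544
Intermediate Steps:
T = -31426/7 (T = (2/7)*(-15713) = -31426/7 ≈ -4489.4)
-10227/T - 38428/((3091 + 9117) - 9211) = -10227/(-31426/7) - 38428/((3091 + 9117) - 9211) = -10227*(-7/31426) - 38428/(12208 - 9211) = 71589/31426 - 38428/2997 = -993086095/94183722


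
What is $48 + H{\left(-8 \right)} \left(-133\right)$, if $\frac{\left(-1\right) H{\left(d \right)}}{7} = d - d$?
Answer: $48$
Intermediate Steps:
$H{\left(d \right)} = 0$ ($H{\left(d \right)} = - 7 \left(d - d\right) = \left(-7\right) 0 = 0$)
$48 + H{\left(-8 \right)} \left(-133\right) = 48 + 0 \left(-133\right) = 48 + 0 = 48$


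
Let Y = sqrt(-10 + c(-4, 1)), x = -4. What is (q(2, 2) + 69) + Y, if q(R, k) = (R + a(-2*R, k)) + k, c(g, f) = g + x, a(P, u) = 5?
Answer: 78 + 3*I*sqrt(2) ≈ 78.0 + 4.2426*I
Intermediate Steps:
c(g, f) = -4 + g (c(g, f) = g - 4 = -4 + g)
q(R, k) = 5 + R + k (q(R, k) = (R + 5) + k = (5 + R) + k = 5 + R + k)
Y = 3*I*sqrt(2) (Y = sqrt(-10 + (-4 - 4)) = sqrt(-10 - 8) = sqrt(-18) = 3*I*sqrt(2) ≈ 4.2426*I)
(q(2, 2) + 69) + Y = ((5 + 2 + 2) + 69) + 3*I*sqrt(2) = (9 + 69) + 3*I*sqrt(2) = 78 + 3*I*sqrt(2)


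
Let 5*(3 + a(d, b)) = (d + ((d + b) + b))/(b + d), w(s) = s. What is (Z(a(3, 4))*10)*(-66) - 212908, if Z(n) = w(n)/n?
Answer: -213568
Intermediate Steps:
a(d, b) = -3 + (2*b + 2*d)/(5*(b + d)) (a(d, b) = -3 + ((d + ((d + b) + b))/(b + d))/5 = -3 + ((d + ((b + d) + b))/(b + d))/5 = -3 + ((d + (d + 2*b))/(b + d))/5 = -3 + ((2*b + 2*d)/(b + d))/5 = -3 + (2*b + 2*d)/(5*(b + d)))
Z(n) = 1 (Z(n) = n/n = 1)
(Z(a(3, 4))*10)*(-66) - 212908 = (1*10)*(-66) - 212908 = 10*(-66) - 212908 = -660 - 212908 = -213568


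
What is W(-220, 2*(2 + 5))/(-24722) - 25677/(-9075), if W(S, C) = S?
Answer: 106130549/37392025 ≈ 2.8383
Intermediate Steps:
W(-220, 2*(2 + 5))/(-24722) - 25677/(-9075) = -220/(-24722) - 25677/(-9075) = -220*(-1/24722) - 25677*(-1/9075) = 110/12361 + 8559/3025 = 106130549/37392025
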